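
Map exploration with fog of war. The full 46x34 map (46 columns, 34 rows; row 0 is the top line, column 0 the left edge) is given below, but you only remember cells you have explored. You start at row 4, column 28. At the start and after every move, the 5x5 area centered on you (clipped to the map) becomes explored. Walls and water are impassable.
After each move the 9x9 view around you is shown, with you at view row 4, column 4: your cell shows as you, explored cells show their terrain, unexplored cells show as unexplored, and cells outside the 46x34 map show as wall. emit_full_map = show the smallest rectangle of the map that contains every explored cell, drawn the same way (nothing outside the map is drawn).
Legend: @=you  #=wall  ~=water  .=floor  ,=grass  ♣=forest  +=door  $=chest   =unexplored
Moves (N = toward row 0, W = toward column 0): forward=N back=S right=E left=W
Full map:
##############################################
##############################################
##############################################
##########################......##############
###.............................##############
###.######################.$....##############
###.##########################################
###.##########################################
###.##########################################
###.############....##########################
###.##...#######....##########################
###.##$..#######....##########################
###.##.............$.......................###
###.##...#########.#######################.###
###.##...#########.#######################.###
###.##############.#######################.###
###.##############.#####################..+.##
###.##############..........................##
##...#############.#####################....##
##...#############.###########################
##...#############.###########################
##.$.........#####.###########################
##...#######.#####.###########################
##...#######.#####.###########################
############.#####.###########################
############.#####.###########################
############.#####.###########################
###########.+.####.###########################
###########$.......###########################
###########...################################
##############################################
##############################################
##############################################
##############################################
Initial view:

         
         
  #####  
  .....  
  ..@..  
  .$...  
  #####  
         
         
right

         
         
 ######  
 ......  
 ...@..  
 .$....  
 ######  
         
         

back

         
 ######  
 ......  
 ......  
 .$.@..  
 ######  
  #####  
         
         

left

         
  ###### 
  ...... 
  ...... 
  .$@... 
  ###### 
  ###### 
         
         

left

         
   ######
  #......
  .......
  #.@....
  #######
  #######
         
         

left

         
    #####
  ##.....
  .......
  ##@$...
  #######
  #######
         
         

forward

         
         
  #######
  ##.....
  ..@....
  ##.$...
  #######
  #######
         

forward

#########
         
  #####  
  #######
  ##@....
  .......
  ##.$...
  #######
  #######

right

#########
         
 ######  
 ########
 ##.@....
 ........
 ##.$....
 ########
 ########

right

#########
         
#######  
######## 
##..@... 
........ 
##.$.... 
######## 
######## 

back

         
#######  
######## 
##...... 
....@... 
##.$.... 
######## 
######## 
         

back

#######  
######## 
##...... 
........ 
##.$@... 
######## 
######## 
         
         

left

 ####### 
 ########
 ##......
 ........
 ##.@....
 ########
 ########
         
         

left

  #######
  #######
  ##.....
  .......
  ##@$...
  #######
  #######
         
         

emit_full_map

####### 
########
##......
........
##@$....
########
########

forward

         
  #######
  #######
  ##.....
  ..@....
  ##.$...
  #######
  #######
         

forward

#########
         
  #######
  #######
  ##@....
  .......
  ##.$...
  #######
  #######

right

#########
         
 ####### 
 ########
 ##.@....
 ........
 ##.$....
 ########
 ########

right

#########
         
#######  
######## 
##..@... 
........ 
##.$.... 
######## 
######## 

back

         
#######  
######## 
##...... 
....@... 
##.$.... 
######## 
######## 
         

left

         
 ####### 
 ########
 ##......
 ...@....
 ##.$....
 ########
 ########
         

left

         
  #######
  #######
  ##.....
  ..@....
  ##.$...
  #######
  #######
         

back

  #######
  #######
  ##.....
  .......
  ##@$...
  #######
  #######
         
         


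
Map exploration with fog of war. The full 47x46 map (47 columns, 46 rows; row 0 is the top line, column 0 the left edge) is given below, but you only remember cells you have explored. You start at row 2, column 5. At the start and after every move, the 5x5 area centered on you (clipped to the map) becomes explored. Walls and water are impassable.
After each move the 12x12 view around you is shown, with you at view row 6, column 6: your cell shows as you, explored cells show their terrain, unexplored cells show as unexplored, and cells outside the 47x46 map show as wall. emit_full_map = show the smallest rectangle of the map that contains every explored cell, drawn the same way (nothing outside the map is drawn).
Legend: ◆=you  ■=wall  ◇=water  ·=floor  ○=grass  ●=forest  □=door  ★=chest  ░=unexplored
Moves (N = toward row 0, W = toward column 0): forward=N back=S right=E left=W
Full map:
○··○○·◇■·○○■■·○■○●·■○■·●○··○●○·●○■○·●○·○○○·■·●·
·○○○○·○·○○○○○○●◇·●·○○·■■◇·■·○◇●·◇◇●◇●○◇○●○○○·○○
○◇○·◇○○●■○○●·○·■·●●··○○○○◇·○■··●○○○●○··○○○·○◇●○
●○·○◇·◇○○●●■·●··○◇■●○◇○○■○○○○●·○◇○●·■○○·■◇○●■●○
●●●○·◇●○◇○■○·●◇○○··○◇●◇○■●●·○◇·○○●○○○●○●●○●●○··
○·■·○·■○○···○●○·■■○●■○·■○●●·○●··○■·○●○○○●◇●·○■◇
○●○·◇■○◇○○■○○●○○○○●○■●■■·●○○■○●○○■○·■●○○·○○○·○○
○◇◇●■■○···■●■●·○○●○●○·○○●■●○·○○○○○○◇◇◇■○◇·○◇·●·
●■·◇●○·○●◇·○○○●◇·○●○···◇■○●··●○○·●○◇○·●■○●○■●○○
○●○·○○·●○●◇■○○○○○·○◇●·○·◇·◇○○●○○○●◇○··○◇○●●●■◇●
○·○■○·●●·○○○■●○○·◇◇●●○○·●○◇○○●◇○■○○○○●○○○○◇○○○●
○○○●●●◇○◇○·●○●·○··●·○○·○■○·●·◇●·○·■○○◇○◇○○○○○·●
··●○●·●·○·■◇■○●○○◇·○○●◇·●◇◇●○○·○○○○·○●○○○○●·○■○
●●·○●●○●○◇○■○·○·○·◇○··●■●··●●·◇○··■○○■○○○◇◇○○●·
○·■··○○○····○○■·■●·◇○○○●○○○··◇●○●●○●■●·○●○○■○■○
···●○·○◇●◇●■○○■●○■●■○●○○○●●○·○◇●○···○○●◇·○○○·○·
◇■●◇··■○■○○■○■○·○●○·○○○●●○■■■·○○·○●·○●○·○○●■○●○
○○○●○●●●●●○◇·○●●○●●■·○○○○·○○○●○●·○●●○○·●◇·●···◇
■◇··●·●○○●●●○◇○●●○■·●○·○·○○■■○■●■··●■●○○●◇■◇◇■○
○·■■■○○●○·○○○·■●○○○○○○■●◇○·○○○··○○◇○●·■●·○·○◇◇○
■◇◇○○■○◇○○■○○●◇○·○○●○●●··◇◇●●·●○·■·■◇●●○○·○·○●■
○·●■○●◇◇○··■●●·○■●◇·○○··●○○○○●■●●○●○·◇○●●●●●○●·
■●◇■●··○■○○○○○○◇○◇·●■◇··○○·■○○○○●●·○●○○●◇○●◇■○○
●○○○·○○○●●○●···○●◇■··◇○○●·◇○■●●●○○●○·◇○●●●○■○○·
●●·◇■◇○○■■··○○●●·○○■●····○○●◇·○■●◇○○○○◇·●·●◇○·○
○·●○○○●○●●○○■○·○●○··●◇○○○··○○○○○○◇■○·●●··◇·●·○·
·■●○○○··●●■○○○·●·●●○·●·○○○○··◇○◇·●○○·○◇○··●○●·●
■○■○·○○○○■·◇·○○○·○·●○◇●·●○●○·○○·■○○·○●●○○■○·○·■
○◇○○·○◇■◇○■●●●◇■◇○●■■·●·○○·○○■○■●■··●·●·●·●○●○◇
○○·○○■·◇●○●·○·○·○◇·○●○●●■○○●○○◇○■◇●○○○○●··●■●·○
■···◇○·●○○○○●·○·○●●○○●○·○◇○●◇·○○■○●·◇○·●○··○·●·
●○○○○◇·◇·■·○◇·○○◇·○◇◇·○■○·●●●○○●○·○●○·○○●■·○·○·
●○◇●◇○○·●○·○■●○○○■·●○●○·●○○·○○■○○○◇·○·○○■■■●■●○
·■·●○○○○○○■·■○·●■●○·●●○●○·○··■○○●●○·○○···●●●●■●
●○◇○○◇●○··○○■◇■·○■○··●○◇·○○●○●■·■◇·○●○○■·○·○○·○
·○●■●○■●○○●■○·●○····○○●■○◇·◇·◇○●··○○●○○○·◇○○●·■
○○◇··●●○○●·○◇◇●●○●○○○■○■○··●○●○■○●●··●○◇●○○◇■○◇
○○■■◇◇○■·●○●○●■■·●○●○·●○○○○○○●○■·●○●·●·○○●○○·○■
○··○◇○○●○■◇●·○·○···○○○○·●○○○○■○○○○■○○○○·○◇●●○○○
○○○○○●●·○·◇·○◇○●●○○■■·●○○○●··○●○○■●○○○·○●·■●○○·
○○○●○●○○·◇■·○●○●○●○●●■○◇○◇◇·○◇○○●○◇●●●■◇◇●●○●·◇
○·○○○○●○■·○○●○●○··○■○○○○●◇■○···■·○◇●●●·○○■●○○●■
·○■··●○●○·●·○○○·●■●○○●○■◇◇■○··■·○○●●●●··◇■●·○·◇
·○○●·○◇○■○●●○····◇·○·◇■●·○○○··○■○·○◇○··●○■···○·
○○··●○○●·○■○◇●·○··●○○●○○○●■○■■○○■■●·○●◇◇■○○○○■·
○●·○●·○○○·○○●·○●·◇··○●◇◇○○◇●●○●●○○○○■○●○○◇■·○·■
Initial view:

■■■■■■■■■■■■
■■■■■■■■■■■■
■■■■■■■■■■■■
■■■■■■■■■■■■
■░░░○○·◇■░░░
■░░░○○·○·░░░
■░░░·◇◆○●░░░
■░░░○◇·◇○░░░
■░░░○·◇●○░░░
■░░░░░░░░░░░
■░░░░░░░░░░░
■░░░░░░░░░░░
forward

■■■■■■■■■■■■
■■■■■■■■■■■■
■■■■■■■■■■■■
■■■■■■■■■■■■
■■■■■■■■■■■■
■░░░○○·◇■░░░
■░░░○○◆○·░░░
■░░░·◇○○●░░░
■░░░○◇·◇○░░░
■░░░○·◇●○░░░
■░░░░░░░░░░░
■░░░░░░░░░░░

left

■■■■■■■■■■■■
■■■■■■■■■■■■
■■■■■■■■■■■■
■■■■■■■■■■■■
■■■■■■■■■■■■
■■░░·○○·◇■░░
■■░░○○◆·○·░░
■■░░○·◇○○●░░
■■░░·○◇·◇○░░
■■░░░○·◇●○░░
■■░░░░░░░░░░
■■░░░░░░░░░░

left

■■■■■■■■■■■■
■■■■■■■■■■■■
■■■■■■■■■■■■
■■■■■■■■■■■■
■■■■■■■■■■■■
■■■░··○○·◇■░
■■■░○○◆○·○·░
■■■░◇○·◇○○●░
■■■░○·○◇·◇○░
■■■░░░○·◇●○░
■■■░░░░░░░░░
■■■░░░░░░░░░

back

■■■■■■■■■■■■
■■■■■■■■■■■■
■■■■■■■■■■■■
■■■■■■■■■■■■
■■■░··○○·◇■░
■■■░○○○○·○·░
■■■░◇○◆◇○○●░
■■■░○·○◇·◇○░
■■■░●●○·◇●○░
■■■░░░░░░░░░
■■■░░░░░░░░░
■■■░░░░░░░░░

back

■■■■■■■■■■■■
■■■■■■■■■■■■
■■■■■■■■■■■■
■■■░··○○·◇■░
■■■░○○○○·○·░
■■■░◇○·◇○○●░
■■■░○·◆◇·◇○░
■■■░●●○·◇●○░
■■■░·■·○·░░░
■■■░░░░░░░░░
■■■░░░░░░░░░
■■■░░░░░░░░░

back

■■■■■■■■■■■■
■■■■■■■■■■■■
■■■░··○○·◇■░
■■■░○○○○·○·░
■■■░◇○·◇○○●░
■■■░○·○◇·◇○░
■■■░●●◆·◇●○░
■■■░·■·○·░░░
■■■░●○·◇■░░░
■■■░░░░░░░░░
■■■░░░░░░░░░
■■■░░░░░░░░░

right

■■■■■■■■■■■■
■■■■■■■■■■■■
■■░··○○·◇■░░
■■░○○○○·○·░░
■■░◇○·◇○○●░░
■■░○·○◇·◇○░░
■■░●●○◆◇●○░░
■■░·■·○·■░░░
■■░●○·◇■○░░░
■■░░░░░░░░░░
■■░░░░░░░░░░
■■░░░░░░░░░░

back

■■■■■■■■■■■■
■■░··○○·◇■░░
■■░○○○○·○·░░
■■░◇○·◇○○●░░
■■░○·○◇·◇○░░
■■░●●○·◇●○░░
■■░·■·◆·■░░░
■■░●○·◇■○░░░
■■░░◇●■■○░░░
■■░░░░░░░░░░
■■░░░░░░░░░░
■■░░░░░░░░░░

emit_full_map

··○○·◇■
○○○○·○·
◇○·◇○○●
○·○◇·◇○
●●○·◇●○
·■·◆·■░
●○·◇■○░
░◇●■■○░

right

■■■■■■■■■■■■
■░··○○·◇■░░░
■░○○○○·○·░░░
■░◇○·◇○○●░░░
■░○·○◇·◇○░░░
■░●●○·◇●○░░░
■░·■·○◆■○░░░
■░●○·◇■○◇░░░
■░░◇●■■○·░░░
■░░░░░░░░░░░
■░░░░░░░░░░░
■░░░░░░░░░░░

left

■■■■■■■■■■■■
■■░··○○·◇■░░
■■░○○○○·○·░░
■■░◇○·◇○○●░░
■■░○·○◇·◇○░░
■■░●●○·◇●○░░
■■░·■·◆·■○░░
■■░●○·◇■○◇░░
■■░░◇●■■○·░░
■■░░░░░░░░░░
■■░░░░░░░░░░
■■░░░░░░░░░░

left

■■■■■■■■■■■■
■■■░··○○·◇■░
■■■░○○○○·○·░
■■■░◇○·◇○○●░
■■■░○·○◇·◇○░
■■■░●●○·◇●○░
■■■░·■◆○·■○░
■■■░●○·◇■○◇░
■■■░◇◇●■■○·░
■■■░░░░░░░░░
■■■░░░░░░░░░
■■■░░░░░░░░░

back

■■■░··○○·◇■░
■■■░○○○○·○·░
■■■░◇○·◇○○●░
■■■░○·○◇·◇○░
■■■░●●○·◇●○░
■■■░·■·○·■○░
■■■░●○◆◇■○◇░
■■■░◇◇●■■○·░
■■■░■·◇●○░░░
■■■░░░░░░░░░
■■■░░░░░░░░░
■■■░░░░░░░░░

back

■■■░○○○○·○·░
■■■░◇○·◇○○●░
■■■░○·○◇·◇○░
■■■░●●○·◇●○░
■■■░·■·○·■○░
■■■░●○·◇■○◇░
■■■░◇◇◆■■○·░
■■■░■·◇●○░░░
■■■░●○·○○░░░
■■■░░░░░░░░░
■■■░░░░░░░░░
■■■░░░░░░░░░

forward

■■■░··○○·◇■░
■■■░○○○○·○·░
■■■░◇○·◇○○●░
■■■░○·○◇·◇○░
■■■░●●○·◇●○░
■■■░·■·○·■○░
■■■░●○◆◇■○◇░
■■■░◇◇●■■○·░
■■■░■·◇●○░░░
■■■░●○·○○░░░
■■■░░░░░░░░░
■■■░░░░░░░░░

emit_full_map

··○○·◇■
○○○○·○·
◇○·◇○○●
○·○◇·◇○
●●○·◇●○
·■·○·■○
●○◆◇■○◇
◇◇●■■○·
■·◇●○░░
●○·○○░░

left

■■■■░··○○·◇■
■■■■░○○○○·○·
■■■■░◇○·◇○○●
■■■■░○·○◇·◇○
■■■■●●●○·◇●○
■■■■○·■·○·■○
■■■■○●◆·◇■○◇
■■■■○◇◇●■■○·
■■■■●■·◇●○░░
■■■■░●○·○○░░
■■■■░░░░░░░░
■■■■░░░░░░░░

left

■■■■■░··○○·◇
■■■■■░○○○○·○
■■■■■░◇○·◇○○
■■■■■░○·○◇·◇
■■■■■●●●○·◇●
■■■■■○·■·○·■
■■■■■○◆○·◇■○
■■■■■○◇◇●■■○
■■■■■●■·◇●○░
■■■■■░●○·○○░
■■■■■░░░░░░░
■■■■■░░░░░░░

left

■■■■■■░··○○·
■■■■■■░○○○○·
■■■■■■░◇○·◇○
■■■■■■░○·○◇·
■■■■■■●●●○·◇
■■■■■■○·■·○·
■■■■■■◆●○·◇■
■■■■■■○◇◇●■■
■■■■■■●■·◇●○
■■■■■■░●○·○○
■■■■■■░░░░░░
■■■■■■░░░░░░

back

■■■■■■░○○○○·
■■■■■■░◇○·◇○
■■■■■■░○·○◇·
■■■■■■●●●○·◇
■■■■■■○·■·○·
■■■■■■○●○·◇■
■■■■■■◆◇◇●■■
■■■■■■●■·◇●○
■■■■■■○●○·○○
■■■■■■░░░░░░
■■■■■■░░░░░░
■■■■■■░░░░░░

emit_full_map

░··○○·◇■
░○○○○·○·
░◇○·◇○○●
░○·○◇·◇○
●●●○·◇●○
○·■·○·■○
○●○·◇■○◇
◆◇◇●■■○·
●■·◇●○░░
○●○·○○░░


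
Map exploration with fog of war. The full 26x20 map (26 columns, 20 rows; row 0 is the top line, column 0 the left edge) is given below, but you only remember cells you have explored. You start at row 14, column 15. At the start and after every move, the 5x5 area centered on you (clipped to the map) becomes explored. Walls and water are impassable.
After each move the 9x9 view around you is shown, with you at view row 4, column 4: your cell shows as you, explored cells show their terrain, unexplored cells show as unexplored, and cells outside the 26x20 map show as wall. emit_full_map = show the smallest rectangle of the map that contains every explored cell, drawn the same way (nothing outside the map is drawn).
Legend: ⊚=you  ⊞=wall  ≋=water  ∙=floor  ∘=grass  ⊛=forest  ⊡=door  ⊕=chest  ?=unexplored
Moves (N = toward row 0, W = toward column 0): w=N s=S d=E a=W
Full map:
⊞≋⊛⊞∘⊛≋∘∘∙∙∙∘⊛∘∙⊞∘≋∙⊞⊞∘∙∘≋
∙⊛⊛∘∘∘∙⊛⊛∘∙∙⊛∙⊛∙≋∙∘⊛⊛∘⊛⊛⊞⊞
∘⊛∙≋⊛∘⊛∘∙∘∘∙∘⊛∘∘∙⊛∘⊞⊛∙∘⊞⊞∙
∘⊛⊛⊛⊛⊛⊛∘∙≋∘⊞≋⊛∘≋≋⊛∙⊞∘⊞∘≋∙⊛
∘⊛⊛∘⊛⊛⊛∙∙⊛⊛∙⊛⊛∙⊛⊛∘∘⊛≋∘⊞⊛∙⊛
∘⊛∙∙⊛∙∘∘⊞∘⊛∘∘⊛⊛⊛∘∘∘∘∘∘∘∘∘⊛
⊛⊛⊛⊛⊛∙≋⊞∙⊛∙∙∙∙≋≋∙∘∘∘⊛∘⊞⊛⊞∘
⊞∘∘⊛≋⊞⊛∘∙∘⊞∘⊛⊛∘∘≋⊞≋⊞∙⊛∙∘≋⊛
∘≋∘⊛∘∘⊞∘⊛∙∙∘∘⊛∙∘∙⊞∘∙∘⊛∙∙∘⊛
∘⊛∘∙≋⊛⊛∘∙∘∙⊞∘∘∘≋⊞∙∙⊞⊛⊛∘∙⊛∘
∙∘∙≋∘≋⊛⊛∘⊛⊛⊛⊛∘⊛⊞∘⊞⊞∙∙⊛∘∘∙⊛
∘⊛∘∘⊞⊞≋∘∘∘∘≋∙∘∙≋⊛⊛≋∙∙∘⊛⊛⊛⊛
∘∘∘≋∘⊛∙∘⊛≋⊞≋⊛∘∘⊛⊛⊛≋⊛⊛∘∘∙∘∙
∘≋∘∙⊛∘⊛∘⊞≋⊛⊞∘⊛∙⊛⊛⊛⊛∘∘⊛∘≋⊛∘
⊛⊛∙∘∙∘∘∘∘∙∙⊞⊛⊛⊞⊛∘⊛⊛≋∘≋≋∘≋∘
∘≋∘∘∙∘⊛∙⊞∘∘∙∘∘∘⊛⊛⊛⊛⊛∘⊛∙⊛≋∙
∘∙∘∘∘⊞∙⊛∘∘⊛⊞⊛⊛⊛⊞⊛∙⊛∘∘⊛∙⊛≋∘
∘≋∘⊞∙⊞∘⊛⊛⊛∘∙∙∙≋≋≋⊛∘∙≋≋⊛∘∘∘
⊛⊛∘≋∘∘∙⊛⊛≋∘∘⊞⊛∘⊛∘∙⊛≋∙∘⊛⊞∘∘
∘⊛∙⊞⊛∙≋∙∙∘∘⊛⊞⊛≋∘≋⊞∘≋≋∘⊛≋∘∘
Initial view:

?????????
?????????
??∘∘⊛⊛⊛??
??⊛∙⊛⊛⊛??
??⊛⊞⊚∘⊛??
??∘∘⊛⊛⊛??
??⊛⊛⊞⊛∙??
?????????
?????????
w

?????????
?????????
??∘∙≋⊛⊛??
??∘∘⊛⊛⊛??
??⊛∙⊚⊛⊛??
??⊛⊞⊛∘⊛??
??∘∘⊛⊛⊛??
??⊛⊛⊞⊛∙??
?????????

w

?????????
?????????
??∘⊛⊞∘⊞??
??∘∙≋⊛⊛??
??∘∘⊚⊛⊛??
??⊛∙⊛⊛⊛??
??⊛⊞⊛∘⊛??
??∘∘⊛⊛⊛??
??⊛⊛⊞⊛∙??

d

?????????
?????????
?∘⊛⊞∘⊞⊞??
?∘∙≋⊛⊛≋??
?∘∘⊛⊚⊛≋??
?⊛∙⊛⊛⊛⊛??
?⊛⊞⊛∘⊛⊛??
?∘∘⊛⊛⊛???
?⊛⊛⊞⊛∙???

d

?????????
?????????
∘⊛⊞∘⊞⊞∙??
∘∙≋⊛⊛≋∙??
∘∘⊛⊛⊚≋⊛??
⊛∙⊛⊛⊛⊛∘??
⊛⊞⊛∘⊛⊛≋??
∘∘⊛⊛⊛????
⊛⊛⊞⊛∙????

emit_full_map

∘⊛⊞∘⊞⊞∙
∘∙≋⊛⊛≋∙
∘∘⊛⊛⊚≋⊛
⊛∙⊛⊛⊛⊛∘
⊛⊞⊛∘⊛⊛≋
∘∘⊛⊛⊛??
⊛⊛⊞⊛∙??

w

?????????
?????????
??≋⊞∙∙⊞??
∘⊛⊞∘⊞⊞∙??
∘∙≋⊛⊚≋∙??
∘∘⊛⊛⊛≋⊛??
⊛∙⊛⊛⊛⊛∘??
⊛⊞⊛∘⊛⊛≋??
∘∘⊛⊛⊛????

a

?????????
?????????
??∘≋⊞∙∙⊞?
?∘⊛⊞∘⊞⊞∙?
?∘∙≋⊚⊛≋∙?
?∘∘⊛⊛⊛≋⊛?
?⊛∙⊛⊛⊛⊛∘?
?⊛⊞⊛∘⊛⊛≋?
?∘∘⊛⊛⊛???

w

?????????
?????????
??∙∘∙⊞∘??
??∘≋⊞∙∙⊞?
?∘⊛⊞⊚⊞⊞∙?
?∘∙≋⊛⊛≋∙?
?∘∘⊛⊛⊛≋⊛?
?⊛∙⊛⊛⊛⊛∘?
?⊛⊞⊛∘⊛⊛≋?

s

?????????
??∙∘∙⊞∘??
??∘≋⊞∙∙⊞?
?∘⊛⊞∘⊞⊞∙?
?∘∙≋⊚⊛≋∙?
?∘∘⊛⊛⊛≋⊛?
?⊛∙⊛⊛⊛⊛∘?
?⊛⊞⊛∘⊛⊛≋?
?∘∘⊛⊛⊛???

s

??∙∘∙⊞∘??
??∘≋⊞∙∙⊞?
?∘⊛⊞∘⊞⊞∙?
?∘∙≋⊛⊛≋∙?
?∘∘⊛⊚⊛≋⊛?
?⊛∙⊛⊛⊛⊛∘?
?⊛⊞⊛∘⊛⊛≋?
?∘∘⊛⊛⊛???
?⊛⊛⊞⊛∙???

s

??∘≋⊞∙∙⊞?
?∘⊛⊞∘⊞⊞∙?
?∘∙≋⊛⊛≋∙?
?∘∘⊛⊛⊛≋⊛?
?⊛∙⊛⊚⊛⊛∘?
?⊛⊞⊛∘⊛⊛≋?
?∘∘⊛⊛⊛⊛??
?⊛⊛⊞⊛∙???
?????????

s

?∘⊛⊞∘⊞⊞∙?
?∘∙≋⊛⊛≋∙?
?∘∘⊛⊛⊛≋⊛?
?⊛∙⊛⊛⊛⊛∘?
?⊛⊞⊛⊚⊛⊛≋?
?∘∘⊛⊛⊛⊛??
?⊛⊛⊞⊛∙⊛??
?????????
?????????

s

?∘∙≋⊛⊛≋∙?
?∘∘⊛⊛⊛≋⊛?
?⊛∙⊛⊛⊛⊛∘?
?⊛⊞⊛∘⊛⊛≋?
?∘∘⊛⊚⊛⊛??
?⊛⊛⊞⊛∙⊛??
??≋≋≋⊛∘??
?????????
?????????

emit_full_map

?∙∘∙⊞∘?
?∘≋⊞∙∙⊞
∘⊛⊞∘⊞⊞∙
∘∙≋⊛⊛≋∙
∘∘⊛⊛⊛≋⊛
⊛∙⊛⊛⊛⊛∘
⊛⊞⊛∘⊛⊛≋
∘∘⊛⊚⊛⊛?
⊛⊛⊞⊛∙⊛?
?≋≋≋⊛∘?

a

??∘∙≋⊛⊛≋∙
??∘∘⊛⊛⊛≋⊛
??⊛∙⊛⊛⊛⊛∘
??⊛⊞⊛∘⊛⊛≋
??∘∘⊚⊛⊛⊛?
??⊛⊛⊞⊛∙⊛?
??∙≋≋≋⊛∘?
?????????
?????????

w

??∘⊛⊞∘⊞⊞∙
??∘∙≋⊛⊛≋∙
??∘∘⊛⊛⊛≋⊛
??⊛∙⊛⊛⊛⊛∘
??⊛⊞⊚∘⊛⊛≋
??∘∘⊛⊛⊛⊛?
??⊛⊛⊞⊛∙⊛?
??∙≋≋≋⊛∘?
?????????

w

???∘≋⊞∙∙⊞
??∘⊛⊞∘⊞⊞∙
??∘∙≋⊛⊛≋∙
??∘∘⊛⊛⊛≋⊛
??⊛∙⊚⊛⊛⊛∘
??⊛⊞⊛∘⊛⊛≋
??∘∘⊛⊛⊛⊛?
??⊛⊛⊞⊛∙⊛?
??∙≋≋≋⊛∘?

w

???∙∘∙⊞∘?
???∘≋⊞∙∙⊞
??∘⊛⊞∘⊞⊞∙
??∘∙≋⊛⊛≋∙
??∘∘⊚⊛⊛≋⊛
??⊛∙⊛⊛⊛⊛∘
??⊛⊞⊛∘⊛⊛≋
??∘∘⊛⊛⊛⊛?
??⊛⊛⊞⊛∙⊛?

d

??∙∘∙⊞∘??
??∘≋⊞∙∙⊞?
?∘⊛⊞∘⊞⊞∙?
?∘∙≋⊛⊛≋∙?
?∘∘⊛⊚⊛≋⊛?
?⊛∙⊛⊛⊛⊛∘?
?⊛⊞⊛∘⊛⊛≋?
?∘∘⊛⊛⊛⊛??
?⊛⊛⊞⊛∙⊛??

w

?????????
??∙∘∙⊞∘??
??∘≋⊞∙∙⊞?
?∘⊛⊞∘⊞⊞∙?
?∘∙≋⊚⊛≋∙?
?∘∘⊛⊛⊛≋⊛?
?⊛∙⊛⊛⊛⊛∘?
?⊛⊞⊛∘⊛⊛≋?
?∘∘⊛⊛⊛⊛??

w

?????????
?????????
??∙∘∙⊞∘??
??∘≋⊞∙∙⊞?
?∘⊛⊞⊚⊞⊞∙?
?∘∙≋⊛⊛≋∙?
?∘∘⊛⊛⊛≋⊛?
?⊛∙⊛⊛⊛⊛∘?
?⊛⊞⊛∘⊛⊛≋?

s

?????????
??∙∘∙⊞∘??
??∘≋⊞∙∙⊞?
?∘⊛⊞∘⊞⊞∙?
?∘∙≋⊚⊛≋∙?
?∘∘⊛⊛⊛≋⊛?
?⊛∙⊛⊛⊛⊛∘?
?⊛⊞⊛∘⊛⊛≋?
?∘∘⊛⊛⊛⊛??

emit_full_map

?∙∘∙⊞∘?
?∘≋⊞∙∙⊞
∘⊛⊞∘⊞⊞∙
∘∙≋⊚⊛≋∙
∘∘⊛⊛⊛≋⊛
⊛∙⊛⊛⊛⊛∘
⊛⊞⊛∘⊛⊛≋
∘∘⊛⊛⊛⊛?
⊛⊛⊞⊛∙⊛?
∙≋≋≋⊛∘?

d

?????????
?∙∘∙⊞∘???
?∘≋⊞∙∙⊞??
∘⊛⊞∘⊞⊞∙??
∘∙≋⊛⊚≋∙??
∘∘⊛⊛⊛≋⊛??
⊛∙⊛⊛⊛⊛∘??
⊛⊞⊛∘⊛⊛≋??
∘∘⊛⊛⊛⊛???

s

?∙∘∙⊞∘???
?∘≋⊞∙∙⊞??
∘⊛⊞∘⊞⊞∙??
∘∙≋⊛⊛≋∙??
∘∘⊛⊛⊚≋⊛??
⊛∙⊛⊛⊛⊛∘??
⊛⊞⊛∘⊛⊛≋??
∘∘⊛⊛⊛⊛???
⊛⊛⊞⊛∙⊛???

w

?????????
?∙∘∙⊞∘???
?∘≋⊞∙∙⊞??
∘⊛⊞∘⊞⊞∙??
∘∙≋⊛⊚≋∙??
∘∘⊛⊛⊛≋⊛??
⊛∙⊛⊛⊛⊛∘??
⊛⊞⊛∘⊛⊛≋??
∘∘⊛⊛⊛⊛???

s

?∙∘∙⊞∘???
?∘≋⊞∙∙⊞??
∘⊛⊞∘⊞⊞∙??
∘∙≋⊛⊛≋∙??
∘∘⊛⊛⊚≋⊛??
⊛∙⊛⊛⊛⊛∘??
⊛⊞⊛∘⊛⊛≋??
∘∘⊛⊛⊛⊛???
⊛⊛⊞⊛∙⊛???

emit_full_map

?∙∘∙⊞∘?
?∘≋⊞∙∙⊞
∘⊛⊞∘⊞⊞∙
∘∙≋⊛⊛≋∙
∘∘⊛⊛⊚≋⊛
⊛∙⊛⊛⊛⊛∘
⊛⊞⊛∘⊛⊛≋
∘∘⊛⊛⊛⊛?
⊛⊛⊞⊛∙⊛?
∙≋≋≋⊛∘?


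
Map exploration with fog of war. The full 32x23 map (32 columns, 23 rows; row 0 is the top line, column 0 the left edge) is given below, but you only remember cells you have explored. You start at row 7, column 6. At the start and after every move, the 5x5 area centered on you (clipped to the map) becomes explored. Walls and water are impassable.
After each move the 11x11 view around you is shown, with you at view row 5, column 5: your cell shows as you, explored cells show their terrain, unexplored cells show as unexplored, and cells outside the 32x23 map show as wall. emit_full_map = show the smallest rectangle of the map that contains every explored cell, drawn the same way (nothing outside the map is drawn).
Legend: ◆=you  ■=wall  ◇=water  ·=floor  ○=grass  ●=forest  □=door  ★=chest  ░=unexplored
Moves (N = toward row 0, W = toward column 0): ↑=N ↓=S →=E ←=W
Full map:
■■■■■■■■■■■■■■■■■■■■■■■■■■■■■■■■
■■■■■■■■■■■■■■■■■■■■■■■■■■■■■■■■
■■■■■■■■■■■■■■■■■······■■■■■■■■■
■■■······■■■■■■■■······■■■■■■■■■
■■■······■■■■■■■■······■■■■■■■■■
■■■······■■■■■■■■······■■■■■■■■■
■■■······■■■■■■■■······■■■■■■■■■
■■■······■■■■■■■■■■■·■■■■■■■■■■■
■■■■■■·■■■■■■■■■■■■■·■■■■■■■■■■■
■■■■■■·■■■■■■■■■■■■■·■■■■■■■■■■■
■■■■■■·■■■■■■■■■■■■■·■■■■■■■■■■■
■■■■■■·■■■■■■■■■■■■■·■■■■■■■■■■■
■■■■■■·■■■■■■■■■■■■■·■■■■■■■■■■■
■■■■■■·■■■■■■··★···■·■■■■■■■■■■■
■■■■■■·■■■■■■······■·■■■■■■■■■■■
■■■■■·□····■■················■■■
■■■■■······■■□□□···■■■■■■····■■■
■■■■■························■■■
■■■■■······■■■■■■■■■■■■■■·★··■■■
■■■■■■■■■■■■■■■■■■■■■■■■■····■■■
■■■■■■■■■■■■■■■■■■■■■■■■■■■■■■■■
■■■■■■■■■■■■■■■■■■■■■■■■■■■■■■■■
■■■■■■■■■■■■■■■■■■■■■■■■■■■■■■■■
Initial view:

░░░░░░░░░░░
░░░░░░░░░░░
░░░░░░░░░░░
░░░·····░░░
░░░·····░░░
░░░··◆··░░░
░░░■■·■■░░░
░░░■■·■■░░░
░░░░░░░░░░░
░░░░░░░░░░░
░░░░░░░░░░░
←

░░░░░░░░░░░
░░░░░░░░░░░
░░░░░░░░░░░
░░░······░░
░░░······░░
░░░··◆···░░
░░░■■■·■■░░
░░░■■■·■■░░
░░░░░░░░░░░
░░░░░░░░░░░
░░░░░░░░░░░

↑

░░░░░░░░░░░
░░░░░░░░░░░
░░░░░░░░░░░
░░░·····░░░
░░░······░░
░░░··◆···░░
░░░······░░
░░░■■■·■■░░
░░░■■■·■■░░
░░░░░░░░░░░
░░░░░░░░░░░

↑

░░░░░░░░░░░
░░░░░░░░░░░
░░░░░░░░░░░
░░░·····░░░
░░░·····░░░
░░░··◆···░░
░░░······░░
░░░······░░
░░░■■■·■■░░
░░░■■■·■■░░
░░░░░░░░░░░

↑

■■■■■■■■■■■
░░░░░░░░░░░
░░░░░░░░░░░
░░░■■■■■░░░
░░░·····░░░
░░░··◆··░░░
░░░······░░
░░░······░░
░░░······░░
░░░■■■·■■░░
░░░■■■·■■░░

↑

■■■■■■■■■■■
■■■■■■■■■■■
░░░░░░░░░░░
░░░■■■■■░░░
░░░■■■■■░░░
░░░··◆··░░░
░░░·····░░░
░░░······░░
░░░······░░
░░░······░░
░░░■■■·■■░░

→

■■■■■■■■■■■
■■■■■■■■■■■
░░░░░░░░░░░
░░■■■■■■░░░
░░■■■■■■░░░
░░···◆··░░░
░░······░░░
░░······░░░
░░······░░░
░░······░░░
░░■■■·■■░░░

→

■■■■■■■■■■■
■■■■■■■■■■■
░░░░░░░░░░░
░■■■■■■■░░░
░■■■■■■■░░░
░····◆·■░░░
░······■░░░
░······■░░░
░······░░░░
░······░░░░
░■■■·■■░░░░

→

■■■■■■■■■■■
■■■■■■■■■■■
░░░░░░░░░░░
■■■■■■■■░░░
■■■■■■■■░░░
·····◆■■░░░
······■■░░░
······■■░░░
······░░░░░
······░░░░░
■■■·■■░░░░░

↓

■■■■■■■■■■■
░░░░░░░░░░░
■■■■■■■■░░░
■■■■■■■■░░░
······■■░░░
·····◆■■░░░
······■■░░░
······■■░░░
······░░░░░
■■■·■■░░░░░
■■■·■■░░░░░

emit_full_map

■■■■■■■■
■■■■■■■■
······■■
·····◆■■
······■■
······■■
······░░
■■■·■■░░
■■■·■■░░

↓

░░░░░░░░░░░
■■■■■■■■░░░
■■■■■■■■░░░
······■■░░░
······■■░░░
·····◆■■░░░
······■■░░░
······■■░░░
■■■·■■░░░░░
■■■·■■░░░░░
░░░░░░░░░░░

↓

■■■■■■■■░░░
■■■■■■■■░░░
······■■░░░
······■■░░░
······■■░░░
·····◆■■░░░
······■■░░░
■■■·■■■■░░░
■■■·■■░░░░░
░░░░░░░░░░░
░░░░░░░░░░░

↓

■■■■■■■■░░░
······■■░░░
······■■░░░
······■■░░░
······■■░░░
·····◆■■░░░
■■■·■■■■░░░
■■■·■■■■░░░
░░░░░░░░░░░
░░░░░░░░░░░
░░░░░░░░░░░

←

░■■■■■■■■░░
░······■■░░
░······■■░░
░······■■░░
░······■■░░
░····◆·■■░░
░■■■·■■■■░░
░■■■·■■■■░░
░░░░░░░░░░░
░░░░░░░░░░░
░░░░░░░░░░░

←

░░■■■■■■■■░
░░······■■░
░░······■■░
░░······■■░
░░······■■░
░░···◆··■■░
░░■■■·■■■■░
░░■■■·■■■■░
░░░░░░░░░░░
░░░░░░░░░░░
░░░░░░░░░░░

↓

░░······■■░
░░······■■░
░░······■■░
░░······■■░
░░······■■░
░░■■■◆■■■■░
░░■■■·■■■■░
░░░■■·■■░░░
░░░░░░░░░░░
░░░░░░░░░░░
░░░░░░░░░░░

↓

░░······■■░
░░······■■░
░░······■■░
░░······■■░
░░■■■·■■■■░
░░■■■◆■■■■░
░░░■■·■■░░░
░░░■■·■■░░░
░░░░░░░░░░░
░░░░░░░░░░░
░░░░░░░░░░░

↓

░░······■■░
░░······■■░
░░······■■░
░░■■■·■■■■░
░░■■■·■■■■░
░░░■■◆■■░░░
░░░■■·■■░░░
░░░■■·■■░░░
░░░░░░░░░░░
░░░░░░░░░░░
░░░░░░░░░░░

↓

░░······■■░
░░······■■░
░░■■■·■■■■░
░░■■■·■■■■░
░░░■■·■■░░░
░░░■■◆■■░░░
░░░■■·■■░░░
░░░■■·■■░░░
░░░░░░░░░░░
░░░░░░░░░░░
░░░░░░░░░░░

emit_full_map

■■■■■■■■
■■■■■■■■
······■■
······■■
······■■
······■■
······■■
■■■·■■■■
■■■·■■■■
░■■·■■░░
░■■◆■■░░
░■■·■■░░
░■■·■■░░

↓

░░······■■░
░░■■■·■■■■░
░░■■■·■■■■░
░░░■■·■■░░░
░░░■■·■■░░░
░░░■■◆■■░░░
░░░■■·■■░░░
░░░■■·■■░░░
░░░░░░░░░░░
░░░░░░░░░░░
░░░░░░░░░░░

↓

░░■■■·■■■■░
░░■■■·■■■■░
░░░■■·■■░░░
░░░■■·■■░░░
░░░■■·■■░░░
░░░■■◆■■░░░
░░░■■·■■░░░
░░░■·□··░░░
░░░░░░░░░░░
░░░░░░░░░░░
░░░░░░░░░░░

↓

░░■■■·■■■■░
░░░■■·■■░░░
░░░■■·■■░░░
░░░■■·■■░░░
░░░■■·■■░░░
░░░■■◆■■░░░
░░░■·□··░░░
░░░■····░░░
░░░░░░░░░░░
░░░░░░░░░░░
░░░░░░░░░░░

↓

░░░■■·■■░░░
░░░■■·■■░░░
░░░■■·■■░░░
░░░■■·■■░░░
░░░■■·■■░░░
░░░■·◆··░░░
░░░■····░░░
░░░■····░░░
░░░░░░░░░░░
░░░░░░░░░░░
░░░░░░░░░░░

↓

░░░■■·■■░░░
░░░■■·■■░░░
░░░■■·■■░░░
░░░■■·■■░░░
░░░■·□··░░░
░░░■·◆··░░░
░░░■····░░░
░░░■····░░░
░░░░░░░░░░░
░░░░░░░░░░░
░░░░░░░░░░░

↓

░░░■■·■■░░░
░░░■■·■■░░░
░░░■■·■■░░░
░░░■·□··░░░
░░░■····░░░
░░░■·◆··░░░
░░░■····░░░
░░░■■■■■░░░
░░░░░░░░░░░
░░░░░░░░░░░
░░░░░░░░░░░

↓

░░░■■·■■░░░
░░░■■·■■░░░
░░░■·□··░░░
░░░■····░░░
░░░■····░░░
░░░■·◆··░░░
░░░■■■■■░░░
░░░■■■■■░░░
░░░░░░░░░░░
░░░░░░░░░░░
■■■■■■■■■■■

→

░░■■·■■░░░░
░░■■·■■░░░░
░░■·□··░░░░
░░■·····░░░
░░■·····░░░
░░■··◆··░░░
░░■■■■■■░░░
░░■■■■■■░░░
░░░░░░░░░░░
░░░░░░░░░░░
■■■■■■■■■■■

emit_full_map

■■■■■■■■
■■■■■■■■
······■■
······■■
······■■
······■■
······■■
■■■·■■■■
■■■·■■■■
░■■·■■░░
░■■·■■░░
░■■·■■░░
░■■·■■░░
░■■·■■░░
░■·□··░░
░■·····░
░■·····░
░■··◆··░
░■■■■■■░
░■■■■■■░

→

░■■·■■░░░░░
░■■·■■░░░░░
░■·□··░░░░░
░■······░░░
░■······░░░
░■···◆··░░░
░■■■■■■■░░░
░■■■■■■■░░░
░░░░░░░░░░░
░░░░░░░░░░░
■■■■■■■■■■■

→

■■·■■░░░░░░
■■·■■░░░░░░
■·□··░░░░░░
■······■░░░
■·······░░░
■····◆·■░░░
■■■■■■■■░░░
■■■■■■■■░░░
░░░░░░░░░░░
░░░░░░░░░░░
■■■■■■■■■■■

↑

■■·■■░░░░░░
■■·■■░░░░░░
■■·■■░░░░░░
■·□····■░░░
■······■░░░
■····◆··░░░
■······■░░░
■■■■■■■■░░░
■■■■■■■■░░░
░░░░░░░░░░░
░░░░░░░░░░░

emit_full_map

■■■■■■■■░
■■■■■■■■░
······■■░
······■■░
······■■░
······■■░
······■■░
■■■·■■■■░
■■■·■■■■░
░■■·■■░░░
░■■·■■░░░
░■■·■■░░░
░■■·■■░░░
░■■·■■░░░
░■·□····■
░■······■
░■····◆··
░■······■
░■■■■■■■■
░■■■■■■■■
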